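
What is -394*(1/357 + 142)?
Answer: -19973830/357 ≈ -55949.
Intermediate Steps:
-394*(1/357 + 142) = -394*50695/357 = -19973830/357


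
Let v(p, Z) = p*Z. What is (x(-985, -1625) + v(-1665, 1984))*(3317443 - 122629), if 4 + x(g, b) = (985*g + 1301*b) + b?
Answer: -20412749687946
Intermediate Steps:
v(p, Z) = Z*p
x(g, b) = -4 + 985*g + 1302*b (x(g, b) = -4 + ((985*g + 1301*b) + b) = -4 + (985*g + 1302*b) = -4 + 985*g + 1302*b)
(x(-985, -1625) + v(-1665, 1984))*(3317443 - 122629) = ((-4 + 985*(-985) + 1302*(-1625)) + 1984*(-1665))*(3317443 - 122629) = ((-4 - 970225 - 2115750) - 3303360)*3194814 = (-3085979 - 3303360)*3194814 = -6389339*3194814 = -20412749687946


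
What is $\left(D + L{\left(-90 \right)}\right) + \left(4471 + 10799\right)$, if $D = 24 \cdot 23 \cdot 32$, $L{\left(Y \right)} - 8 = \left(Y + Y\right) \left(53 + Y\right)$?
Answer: $39602$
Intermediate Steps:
$L{\left(Y \right)} = 8 + 2 Y \left(53 + Y\right)$ ($L{\left(Y \right)} = 8 + \left(Y + Y\right) \left(53 + Y\right) = 8 + 2 Y \left(53 + Y\right)$)
$D = 17664$ ($D = 552 \cdot 32 = 17664$)
$\left(D + L{\left(-90 \right)}\right) + \left(4471 + 10799\right) = \left(17664 + \left(8 + 2 \left(-90\right)^{2} + 106 \left(-90\right)\right)\right) + \left(4471 + 10799\right) = \left(17664 + \left(8 + 2 \cdot 8100 - 9540\right)\right) + 15270 = \left(17664 + \left(8 + 16200 - 9540\right)\right) + 15270 = \left(17664 + 6668\right) + 15270 = 24332 + 15270 = 39602$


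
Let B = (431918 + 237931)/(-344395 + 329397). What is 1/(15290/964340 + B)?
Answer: -361579283/16143321631 ≈ -0.022398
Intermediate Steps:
B = -669849/14998 (B = 669849/(-14998) = 669849*(-1/14998) = -669849/14998 ≈ -44.663)
1/(15290/964340 + B) = 1/(15290/964340 - 669849/14998) = 1/(15290*(1/964340) - 669849/14998) = 1/(1529/96434 - 669849/14998) = 1/(-16143321631/361579283) = -361579283/16143321631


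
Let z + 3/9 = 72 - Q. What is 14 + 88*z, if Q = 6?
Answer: 17378/3 ≈ 5792.7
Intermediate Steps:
z = 197/3 (z = -1/3 + (72 - 1*6) = -1/3 + (72 - 6) = -1/3 + 66 = 197/3 ≈ 65.667)
14 + 88*z = 14 + 88*(197/3) = 14 + 17336/3 = 17378/3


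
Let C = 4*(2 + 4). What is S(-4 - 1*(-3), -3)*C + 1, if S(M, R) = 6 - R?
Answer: 217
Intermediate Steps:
C = 24 (C = 4*6 = 24)
S(-4 - 1*(-3), -3)*C + 1 = (6 - 1*(-3))*24 + 1 = (6 + 3)*24 + 1 = 9*24 + 1 = 216 + 1 = 217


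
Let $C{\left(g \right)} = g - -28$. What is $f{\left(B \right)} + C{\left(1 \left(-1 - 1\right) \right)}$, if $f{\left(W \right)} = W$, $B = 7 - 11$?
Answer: $22$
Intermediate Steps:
$B = -4$
$C{\left(g \right)} = 28 + g$ ($C{\left(g \right)} = g + 28 = 28 + g$)
$f{\left(B \right)} + C{\left(1 \left(-1 - 1\right) \right)} = -4 + \left(28 + 1 \left(-1 - 1\right)\right) = -4 + \left(28 + 1 \left(-2\right)\right) = -4 + \left(28 - 2\right) = -4 + 26 = 22$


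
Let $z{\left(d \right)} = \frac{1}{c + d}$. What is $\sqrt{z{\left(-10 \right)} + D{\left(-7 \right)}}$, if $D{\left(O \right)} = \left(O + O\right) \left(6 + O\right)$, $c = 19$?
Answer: $\frac{\sqrt{127}}{3} \approx 3.7565$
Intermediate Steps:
$z{\left(d \right)} = \frac{1}{19 + d}$
$D{\left(O \right)} = 2 O \left(6 + O\right)$
$\sqrt{z{\left(-10 \right)} + D{\left(-7 \right)}} = \sqrt{\frac{1}{19 - 10} + 2 \left(-7\right) \left(6 - 7\right)} = \sqrt{\frac{1}{9} + 2 \left(-7\right) \left(-1\right)} = \sqrt{\frac{1}{9} + 14} = \sqrt{\frac{127}{9}} = \frac{\sqrt{127}}{3}$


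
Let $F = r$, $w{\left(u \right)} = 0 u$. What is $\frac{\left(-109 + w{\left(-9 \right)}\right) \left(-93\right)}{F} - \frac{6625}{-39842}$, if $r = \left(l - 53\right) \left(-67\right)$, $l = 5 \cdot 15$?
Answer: $- \frac{8957116}{1334707} \approx -6.7109$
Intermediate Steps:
$l = 75$
$w{\left(u \right)} = 0$
$r = -1474$ ($r = \left(75 - 53\right) \left(-67\right) = 22 \left(-67\right) = -1474$)
$F = -1474$
$\frac{\left(-109 + w{\left(-9 \right)}\right) \left(-93\right)}{F} - \frac{6625}{-39842} = \frac{\left(-109 + 0\right) \left(-93\right)}{-1474} - \frac{6625}{-39842} = \left(-109\right) \left(-93\right) \left(- \frac{1}{1474}\right) - - \frac{6625}{39842} = 10137 \left(- \frac{1}{1474}\right) + \frac{6625}{39842} = - \frac{10137}{1474} + \frac{6625}{39842} = - \frac{8957116}{1334707}$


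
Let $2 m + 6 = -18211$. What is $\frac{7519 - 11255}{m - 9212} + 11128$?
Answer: $\frac{407748520}{36641} \approx 11128.0$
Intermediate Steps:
$m = - \frac{18217}{2}$ ($m = -3 + \frac{1}{2} \left(-18211\right) = -3 - \frac{18211}{2} = - \frac{18217}{2} \approx -9108.5$)
$\frac{7519 - 11255}{m - 9212} + 11128 = \frac{7519 - 11255}{- \frac{18217}{2} - 9212} + 11128 = - \frac{3736}{- \frac{36641}{2}} + 11128 = \left(-3736\right) \left(- \frac{2}{36641}\right) + 11128 = \frac{7472}{36641} + 11128 = \frac{407748520}{36641}$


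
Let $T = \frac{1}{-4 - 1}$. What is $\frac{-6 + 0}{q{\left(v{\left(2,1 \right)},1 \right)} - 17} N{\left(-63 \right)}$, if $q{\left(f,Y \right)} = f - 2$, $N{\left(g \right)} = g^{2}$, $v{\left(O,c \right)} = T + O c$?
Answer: $\frac{59535}{43} \approx 1384.5$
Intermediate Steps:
$T = - \frac{1}{5}$ ($T = \frac{1}{-5} = - \frac{1}{5} \approx -0.2$)
$v{\left(O,c \right)} = - \frac{1}{5} + O c$
$q{\left(f,Y \right)} = -2 + f$ ($q{\left(f,Y \right)} = f - 2 = -2 + f$)
$\frac{-6 + 0}{q{\left(v{\left(2,1 \right)},1 \right)} - 17} N{\left(-63 \right)} = \frac{-6 + 0}{\left(-2 + \left(- \frac{1}{5} + 2 \cdot 1\right)\right) - 17} \left(-63\right)^{2} = - \frac{6}{\left(-2 + \left(- \frac{1}{5} + 2\right)\right) - 17} \cdot 3969 = - \frac{6}{\left(-2 + \frac{9}{5}\right) - 17} \cdot 3969 = - \frac{6}{- \frac{1}{5} - 17} \cdot 3969 = - \frac{6}{- \frac{86}{5}} \cdot 3969 = \left(-6\right) \left(- \frac{5}{86}\right) 3969 = \frac{15}{43} \cdot 3969 = \frac{59535}{43}$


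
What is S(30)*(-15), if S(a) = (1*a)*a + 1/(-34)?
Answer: -458985/34 ≈ -13500.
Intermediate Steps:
S(a) = -1/34 + a² (S(a) = a*a - 1/34 = a² - 1/34 = -1/34 + a²)
S(30)*(-15) = (-1/34 + 30²)*(-15) = (-1/34 + 900)*(-15) = (30599/34)*(-15) = -458985/34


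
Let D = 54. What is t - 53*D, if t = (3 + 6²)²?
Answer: -1341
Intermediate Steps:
t = 1521 (t = (3 + 36)² = 39² = 1521)
t - 53*D = 1521 - 53*54 = 1521 - 2862 = -1341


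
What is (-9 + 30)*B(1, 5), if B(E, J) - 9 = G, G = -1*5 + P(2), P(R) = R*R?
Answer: 168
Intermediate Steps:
P(R) = R²
G = -1 (G = -1*5 + 2² = -5 + 4 = -1)
B(E, J) = 8 (B(E, J) = 9 - 1 = 8)
(-9 + 30)*B(1, 5) = (-9 + 30)*8 = 21*8 = 168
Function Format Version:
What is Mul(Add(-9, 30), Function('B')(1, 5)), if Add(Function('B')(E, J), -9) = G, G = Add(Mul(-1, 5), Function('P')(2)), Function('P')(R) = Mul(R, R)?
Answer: 168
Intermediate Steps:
Function('P')(R) = Pow(R, 2)
G = -1 (G = Add(Mul(-1, 5), Pow(2, 2)) = Add(-5, 4) = -1)
Function('B')(E, J) = 8 (Function('B')(E, J) = Add(9, -1) = 8)
Mul(Add(-9, 30), Function('B')(1, 5)) = Mul(Add(-9, 30), 8) = Mul(21, 8) = 168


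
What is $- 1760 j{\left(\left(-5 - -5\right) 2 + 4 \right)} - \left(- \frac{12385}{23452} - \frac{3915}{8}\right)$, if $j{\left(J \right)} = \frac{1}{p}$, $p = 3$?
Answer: $- \frac{13615795}{140712} \approx -96.764$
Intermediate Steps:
$j{\left(J \right)} = \frac{1}{3}$
$- 1760 j{\left(\left(-5 - -5\right) 2 + 4 \right)} - \left(- \frac{12385}{23452} - \frac{3915}{8}\right) = \left(-1760\right) \frac{1}{3} - \left(- \frac{12385}{23452} - \frac{3915}{8}\right) = - \frac{1760}{3} - - \frac{22978415}{46904} = - \frac{1760}{3} + \left(\frac{12385}{23452} + \frac{3915}{8}\right) = - \frac{1760}{3} + \frac{22978415}{46904} = - \frac{13615795}{140712}$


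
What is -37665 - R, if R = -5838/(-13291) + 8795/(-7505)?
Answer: -751394261984/19949791 ≈ -37664.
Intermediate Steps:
R = -14616031/19949791 (R = -5838*(-1/13291) + 8795*(-1/7505) = 5838/13291 - 1759/1501 = -14616031/19949791 ≈ -0.73264)
-37665 - R = -37665 - 1*(-14616031/19949791) = -37665 + 14616031/19949791 = -751394261984/19949791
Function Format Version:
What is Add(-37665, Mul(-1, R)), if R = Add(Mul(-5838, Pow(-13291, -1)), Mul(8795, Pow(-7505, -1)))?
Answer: Rational(-751394261984, 19949791) ≈ -37664.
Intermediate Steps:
R = Rational(-14616031, 19949791) (R = Add(Mul(-5838, Rational(-1, 13291)), Mul(8795, Rational(-1, 7505))) = Add(Rational(5838, 13291), Rational(-1759, 1501)) = Rational(-14616031, 19949791) ≈ -0.73264)
Add(-37665, Mul(-1, R)) = Add(-37665, Mul(-1, Rational(-14616031, 19949791))) = Add(-37665, Rational(14616031, 19949791)) = Rational(-751394261984, 19949791)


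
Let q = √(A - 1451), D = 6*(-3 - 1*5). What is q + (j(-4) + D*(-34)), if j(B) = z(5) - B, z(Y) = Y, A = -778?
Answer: 1641 + I*√2229 ≈ 1641.0 + 47.212*I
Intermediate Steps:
j(B) = 5 - B
D = -48 (D = 6*(-3 - 5) = 6*(-8) = -48)
q = I*√2229 (q = √(-778 - 1451) = √(-2229) = I*√2229 ≈ 47.212*I)
q + (j(-4) + D*(-34)) = I*√2229 + ((5 - 1*(-4)) - 48*(-34)) = I*√2229 + ((5 + 4) + 1632) = I*√2229 + (9 + 1632) = I*√2229 + 1641 = 1641 + I*√2229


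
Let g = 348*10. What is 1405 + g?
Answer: 4885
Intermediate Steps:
g = 3480
1405 + g = 1405 + 3480 = 4885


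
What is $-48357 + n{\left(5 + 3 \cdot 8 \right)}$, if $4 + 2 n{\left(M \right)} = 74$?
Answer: $-48322$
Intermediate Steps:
$n{\left(M \right)} = 35$ ($n{\left(M \right)} = -2 + \frac{1}{2} \cdot 74 = -2 + 37 = 35$)
$-48357 + n{\left(5 + 3 \cdot 8 \right)} = -48357 + 35 = -48322$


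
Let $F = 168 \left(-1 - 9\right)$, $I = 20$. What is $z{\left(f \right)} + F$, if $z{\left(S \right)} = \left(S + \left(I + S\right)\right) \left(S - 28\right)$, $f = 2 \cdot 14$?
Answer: $-1680$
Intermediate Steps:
$f = 28$
$z{\left(S \right)} = \left(-28 + S\right) \left(20 + 2 S\right)$ ($z{\left(S \right)} = \left(S + \left(20 + S\right)\right) \left(S - 28\right) = \left(20 + 2 S\right) \left(-28 + S\right) = \left(-28 + S\right) \left(20 + 2 S\right)$)
$F = -1680$ ($F = 168 \left(-1 - 9\right) = 168 \left(-10\right) = -1680$)
$z{\left(f \right)} + F = \left(-560 - 1008 + 2 \cdot 28^{2}\right) - 1680 = \left(-560 - 1008 + 2 \cdot 784\right) - 1680 = \left(-560 - 1008 + 1568\right) - 1680 = 0 - 1680 = -1680$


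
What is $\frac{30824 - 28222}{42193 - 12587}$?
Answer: $\frac{1301}{14803} \approx 0.087888$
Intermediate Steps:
$\frac{30824 - 28222}{42193 - 12587} = \frac{2602}{29606} = 2602 \cdot \frac{1}{29606} = \frac{1301}{14803}$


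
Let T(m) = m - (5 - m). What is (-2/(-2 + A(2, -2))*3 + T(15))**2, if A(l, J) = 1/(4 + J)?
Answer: 841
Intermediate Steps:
T(m) = -5 + 2*m (T(m) = m + (-5 + m) = -5 + 2*m)
(-2/(-2 + A(2, -2))*3 + T(15))**2 = (-2/(-2 + 1/(4 - 2))*3 + (-5 + 2*15))**2 = (-2/(-2 + 1/2)*3 + (-5 + 30))**2 = (-2/(-2 + 1/2)*3 + 25)**2 = (-2/(-3/2)*3 + 25)**2 = (-2*(-2/3)*3 + 25)**2 = ((4/3)*3 + 25)**2 = (4 + 25)**2 = 29**2 = 841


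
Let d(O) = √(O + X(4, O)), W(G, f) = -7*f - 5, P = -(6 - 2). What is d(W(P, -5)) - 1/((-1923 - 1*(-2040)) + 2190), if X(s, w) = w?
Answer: -1/2307 + 2*√15 ≈ 7.7455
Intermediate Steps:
P = -4 (P = -1*4 = -4)
W(G, f) = -5 - 7*f
d(O) = √2*√O (d(O) = √(O + O) = √(2*O) = √2*√O)
d(W(P, -5)) - 1/((-1923 - 1*(-2040)) + 2190) = √2*√(-5 - 7*(-5)) - 1/((-1923 - 1*(-2040)) + 2190) = √2*√(-5 + 35) - 1/((-1923 + 2040) + 2190) = √2*√30 - 1/(117 + 2190) = 2*√15 - 1/2307 = -1/2307 + 2*√15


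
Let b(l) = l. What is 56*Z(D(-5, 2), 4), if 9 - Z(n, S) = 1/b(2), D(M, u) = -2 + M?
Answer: 476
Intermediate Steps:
Z(n, S) = 17/2 (Z(n, S) = 9 - 1/2 = 9 - 1*½ = 9 - ½ = 17/2)
56*Z(D(-5, 2), 4) = 56*(17/2) = 476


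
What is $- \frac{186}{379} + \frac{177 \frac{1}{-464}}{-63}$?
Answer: $- \frac{1790023}{3692976} \approx -0.48471$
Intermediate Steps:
$- \frac{186}{379} + \frac{177 \frac{1}{-464}}{-63} = \left(-186\right) \frac{1}{379} + 177 \left(- \frac{1}{464}\right) \left(- \frac{1}{63}\right) = - \frac{186}{379} - - \frac{59}{9744} = - \frac{186}{379} + \frac{59}{9744} = - \frac{1790023}{3692976}$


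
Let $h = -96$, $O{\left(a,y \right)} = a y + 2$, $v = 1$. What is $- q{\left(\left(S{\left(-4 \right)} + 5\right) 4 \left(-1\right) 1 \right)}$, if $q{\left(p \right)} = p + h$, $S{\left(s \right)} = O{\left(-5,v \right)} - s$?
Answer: $120$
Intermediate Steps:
$O{\left(a,y \right)} = 2 + a y$
$S{\left(s \right)} = -3 - s$ ($S{\left(s \right)} = \left(2 - 5\right) - s = -3 - s$)
$q{\left(p \right)} = -96 + p$ ($q{\left(p \right)} = p - 96 = -96 + p$)
$- q{\left(\left(S{\left(-4 \right)} + 5\right) 4 \left(-1\right) 1 \right)} = - (-96 + \left(\left(-3 - -4\right) + 5\right) 4 \left(-1\right) 1) = - (-96 + \left(\left(-3 + 4\right) + 5\right) \left(\left(-4\right) 1\right)) = - (-96 + \left(1 + 5\right) \left(-4\right)) = - (-96 + 6 \left(-4\right)) = - (-96 - 24) = \left(-1\right) \left(-120\right) = 120$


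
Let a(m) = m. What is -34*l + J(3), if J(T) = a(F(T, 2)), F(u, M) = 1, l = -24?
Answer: 817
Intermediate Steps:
J(T) = 1
-34*l + J(3) = -34*(-24) + 1 = 816 + 1 = 817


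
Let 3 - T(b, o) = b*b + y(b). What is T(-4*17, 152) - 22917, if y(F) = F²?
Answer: -32162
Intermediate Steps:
T(b, o) = 3 - 2*b² (T(b, o) = 3 - (b*b + b²) = 3 - (b² + b²) = 3 - 2*b²)
T(-4*17, 152) - 22917 = (3 - 2*(-4*17)²) - 22917 = (3 - 2*(-68)²) - 22917 = (3 - 2*4624) - 22917 = (3 - 9248) - 22917 = -9245 - 22917 = -32162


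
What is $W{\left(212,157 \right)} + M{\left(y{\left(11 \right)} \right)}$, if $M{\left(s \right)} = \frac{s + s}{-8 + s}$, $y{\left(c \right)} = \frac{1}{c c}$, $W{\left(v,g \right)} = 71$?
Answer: $\frac{68655}{967} \approx 70.998$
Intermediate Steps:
$y{\left(c \right)} = \frac{1}{c^{2}}$
$M{\left(s \right)} = \frac{2 s}{-8 + s}$
$W{\left(212,157 \right)} + M{\left(y{\left(11 \right)} \right)} = 71 + \frac{2}{121 \left(-8 + \frac{1}{121}\right)} = 71 + 2 \cdot \frac{1}{121} \frac{1}{-8 + \frac{1}{121}} = 71 + 2 \cdot \frac{1}{121} \frac{1}{- \frac{967}{121}} = 71 + 2 \cdot \frac{1}{121} \left(- \frac{121}{967}\right) = 71 - \frac{2}{967} = \frac{68655}{967}$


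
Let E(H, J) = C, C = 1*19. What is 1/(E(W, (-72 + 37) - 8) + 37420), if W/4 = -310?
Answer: 1/37439 ≈ 2.6710e-5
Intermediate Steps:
W = -1240 (W = 4*(-310) = -1240)
C = 19
E(H, J) = 19
1/(E(W, (-72 + 37) - 8) + 37420) = 1/(19 + 37420) = 1/37439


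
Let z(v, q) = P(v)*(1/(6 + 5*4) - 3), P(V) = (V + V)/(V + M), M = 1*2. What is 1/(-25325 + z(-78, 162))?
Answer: -38/962581 ≈ -3.9477e-5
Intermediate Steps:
M = 2
P(V) = 2*V/(2 + V) (P(V) = (V + V)/(V + 2) = (2*V)/(2 + V) = 2*V/(2 + V))
z(v, q) = -77*v/(13*(2 + v)) (z(v, q) = (2*v/(2 + v))*(1/(6 + 5*4) - 3) = (2*v/(2 + v))*(1/(6 + 20) - 3) = (2*v/(2 + v))*(1/26 - 3) = (2*v/(2 + v))*(-77/26) = -77*v/(13*(2 + v)))
1/(-25325 + z(-78, 162)) = 1/(-25325 - 77*(-78)/(26 + 13*(-78))) = 1/(-25325 - 77*(-78)/(26 - 1014)) = 1/(-25325 - 77*(-78)/(-988)) = 1/(-25325 - 77*(-78)*(-1/988)) = 1/(-25325 - 231/38) = 1/(-962581/38) = -38/962581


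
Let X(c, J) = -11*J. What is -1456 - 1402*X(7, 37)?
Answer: 569158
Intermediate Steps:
-1456 - 1402*X(7, 37) = -1456 - (-15422)*37 = -1456 - 1402*(-407) = -1456 + 570614 = 569158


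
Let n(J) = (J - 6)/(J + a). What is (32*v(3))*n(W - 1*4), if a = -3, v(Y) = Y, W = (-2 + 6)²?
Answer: 64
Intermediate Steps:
W = 16 (W = 4² = 16)
n(J) = (-6 + J)/(-3 + J) (n(J) = (J - 6)/(J - 3) = (-6 + J)/(-3 + J))
(32*v(3))*n(W - 1*4) = (32*3)*((-6 + (16 - 1*4))/(-3 + (16 - 1*4))) = 96*((-6 + (16 - 4))/(-3 + (16 - 4))) = 96*((-6 + 12)/(-3 + 12)) = 96*(6/9) = 96*((⅑)*6) = 96*(⅔) = 64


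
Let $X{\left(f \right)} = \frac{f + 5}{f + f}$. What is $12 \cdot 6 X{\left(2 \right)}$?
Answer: $126$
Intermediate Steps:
$X{\left(f \right)} = \frac{5 + f}{2 f}$
$12 \cdot 6 X{\left(2 \right)} = 12 \cdot 6 \frac{5 + 2}{2 \cdot 2} = 72 \cdot \frac{1}{2} \cdot \frac{1}{2} \cdot 7 = 72 \cdot \frac{7}{4} = 126$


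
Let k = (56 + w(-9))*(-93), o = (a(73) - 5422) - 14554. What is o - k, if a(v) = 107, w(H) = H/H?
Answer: -14568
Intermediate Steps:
w(H) = 1
o = -19869 (o = (107 - 5422) - 14554 = -5315 - 14554 = -19869)
k = -5301 (k = (56 + 1)*(-93) = 57*(-93) = -5301)
o - k = -19869 - 1*(-5301) = -19869 + 5301 = -14568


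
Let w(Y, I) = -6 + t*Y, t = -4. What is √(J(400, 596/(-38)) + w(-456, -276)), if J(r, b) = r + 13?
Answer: √2231 ≈ 47.233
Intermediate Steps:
w(Y, I) = -6 - 4*Y
J(r, b) = 13 + r
√(J(400, 596/(-38)) + w(-456, -276)) = √((13 + 400) + (-6 - 4*(-456))) = √(413 + (-6 + 1824)) = √(413 + 1818) = √2231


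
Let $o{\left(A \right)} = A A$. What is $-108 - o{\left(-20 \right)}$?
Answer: $-508$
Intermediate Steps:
$o{\left(A \right)} = A^{2}$
$-108 - o{\left(-20 \right)} = -108 - \left(-20\right)^{2} = -108 - 400 = -508$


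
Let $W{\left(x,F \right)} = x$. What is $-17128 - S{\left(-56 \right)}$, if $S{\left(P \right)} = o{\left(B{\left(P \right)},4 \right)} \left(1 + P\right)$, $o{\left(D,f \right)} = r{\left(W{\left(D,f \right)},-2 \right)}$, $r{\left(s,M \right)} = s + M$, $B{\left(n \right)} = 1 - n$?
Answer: $-14103$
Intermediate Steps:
$r{\left(s,M \right)} = M + s$
$o{\left(D,f \right)} = -2 + D$
$S{\left(P \right)} = \left(1 + P\right) \left(-1 - P\right)$ ($S{\left(P \right)} = \left(-2 - \left(-1 + P\right)\right) \left(1 + P\right) = \left(-1 - P\right) \left(1 + P\right) = \left(1 + P\right) \left(-1 - P\right)$)
$-17128 - S{\left(-56 \right)} = -17128 - - \left(1 - 56\right)^{2} = -17128 - - \left(-55\right)^{2} = -17128 - \left(-1\right) 3025 = -17128 - -3025 = -17128 + 3025 = -14103$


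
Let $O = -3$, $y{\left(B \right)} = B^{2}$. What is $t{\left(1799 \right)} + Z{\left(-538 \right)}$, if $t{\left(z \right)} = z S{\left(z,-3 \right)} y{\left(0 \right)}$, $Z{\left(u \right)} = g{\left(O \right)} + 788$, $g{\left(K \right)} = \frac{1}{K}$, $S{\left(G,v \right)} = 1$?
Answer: $\frac{2363}{3} \approx 787.67$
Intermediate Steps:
$Z{\left(u \right)} = \frac{2363}{3}$ ($Z{\left(u \right)} = \frac{1}{-3} + 788 = - \frac{1}{3} + 788 = \frac{2363}{3}$)
$t{\left(z \right)} = 0$ ($t{\left(z \right)} = z 1 \cdot 0^{2} = z 0 = 0$)
$t{\left(1799 \right)} + Z{\left(-538 \right)} = 0 + \frac{2363}{3} = \frac{2363}{3}$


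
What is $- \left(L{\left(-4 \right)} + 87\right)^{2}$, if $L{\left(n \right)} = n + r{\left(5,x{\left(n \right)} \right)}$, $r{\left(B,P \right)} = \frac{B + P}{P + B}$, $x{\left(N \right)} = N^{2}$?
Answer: $-7056$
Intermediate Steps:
$r{\left(B,P \right)} = 1$ ($r{\left(B,P \right)} = \frac{B + P}{B + P} = 1$)
$L{\left(n \right)} = 1 + n$ ($L{\left(n \right)} = n + 1 = 1 + n$)
$- \left(L{\left(-4 \right)} + 87\right)^{2} = - \left(\left(1 - 4\right) + 87\right)^{2} = - \left(-3 + 87\right)^{2} = - 84^{2} = \left(-1\right) 7056 = -7056$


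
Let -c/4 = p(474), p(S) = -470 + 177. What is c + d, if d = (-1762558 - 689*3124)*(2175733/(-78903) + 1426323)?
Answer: -146863154147679356/26301 ≈ -5.5839e+12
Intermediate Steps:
p(S) = -293
c = 1172 (c = -4*(-293) = 1172)
d = -146863154178504128/26301 (d = (-1762558 - 2152436)*(2175733*(-1/78903) + 1426323) = -3914994*(-2175733/78903 + 1426323) = -3914994*112538987936/78903 = -146863154178504128/26301 ≈ -5.5839e+12)
c + d = 1172 - 146863154178504128/26301 = -146863154147679356/26301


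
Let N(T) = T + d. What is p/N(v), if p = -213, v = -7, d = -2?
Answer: 71/3 ≈ 23.667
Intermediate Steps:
N(T) = -2 + T (N(T) = T - 2 = -2 + T)
p/N(v) = -213/(-2 - 7) = -213/(-9) = -⅑*(-213) = 71/3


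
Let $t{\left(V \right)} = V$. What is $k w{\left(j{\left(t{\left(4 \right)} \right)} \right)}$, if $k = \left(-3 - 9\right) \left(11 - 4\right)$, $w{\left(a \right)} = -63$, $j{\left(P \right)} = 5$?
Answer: $5292$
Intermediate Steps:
$k = -84$ ($k = \left(-12\right) 7 = -84$)
$k w{\left(j{\left(t{\left(4 \right)} \right)} \right)} = \left(-84\right) \left(-63\right) = 5292$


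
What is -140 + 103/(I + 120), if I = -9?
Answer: -15437/111 ≈ -139.07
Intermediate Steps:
-140 + 103/(I + 120) = -140 + 103/(-9 + 120) = -140 + 103/111 = -15437/111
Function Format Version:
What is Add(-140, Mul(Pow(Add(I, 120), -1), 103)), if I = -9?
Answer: Rational(-15437, 111) ≈ -139.07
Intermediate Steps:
Add(-140, Mul(Pow(Add(I, 120), -1), 103)) = Add(-140, Mul(Pow(Add(-9, 120), -1), 103)) = Add(-140, Mul(Pow(111, -1), 103)) = Add(-140, Mul(Rational(1, 111), 103)) = Add(-140, Rational(103, 111)) = Rational(-15437, 111)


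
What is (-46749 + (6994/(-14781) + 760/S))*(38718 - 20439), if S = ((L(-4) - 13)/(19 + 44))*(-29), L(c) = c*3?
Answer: -46894555048419/54955 ≈ -8.5333e+8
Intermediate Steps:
L(c) = 3*c
S = 725/63 (S = ((3*(-4) - 13)/(19 + 44))*(-29) = ((-12 - 13)/63)*(-29) = -25*1/63*(-29) = -25/63*(-29) = 725/63 ≈ 11.508)
(-46749 + (6994/(-14781) + 760/S))*(38718 - 20439) = (-46749 + (6994/(-14781) + 760/(725/63)))*(38718 - 20439) = (-46749 + (6994*(-1/14781) + 760*(63/725)))*18279 = (-46749 + (-538/1137 + 9576/145))*18279 = (-46749 + 10809902/164865)*18279 = -7696463983/164865*18279 = -46894555048419/54955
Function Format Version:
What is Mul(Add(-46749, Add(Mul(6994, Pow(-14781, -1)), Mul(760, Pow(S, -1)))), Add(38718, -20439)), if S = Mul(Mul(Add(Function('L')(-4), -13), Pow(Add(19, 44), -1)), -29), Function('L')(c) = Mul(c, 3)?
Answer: Rational(-46894555048419, 54955) ≈ -8.5333e+8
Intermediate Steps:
Function('L')(c) = Mul(3, c)
S = Rational(725, 63) (S = Mul(Mul(Add(Mul(3, -4), -13), Pow(Add(19, 44), -1)), -29) = Mul(Mul(Add(-12, -13), Pow(63, -1)), -29) = Mul(Mul(-25, Rational(1, 63)), -29) = Mul(Rational(-25, 63), -29) = Rational(725, 63) ≈ 11.508)
Mul(Add(-46749, Add(Mul(6994, Pow(-14781, -1)), Mul(760, Pow(S, -1)))), Add(38718, -20439)) = Mul(Add(-46749, Add(Mul(6994, Pow(-14781, -1)), Mul(760, Pow(Rational(725, 63), -1)))), Add(38718, -20439)) = Mul(Add(-46749, Add(Mul(6994, Rational(-1, 14781)), Mul(760, Rational(63, 725)))), 18279) = Mul(Add(-46749, Add(Rational(-538, 1137), Rational(9576, 145))), 18279) = Mul(Add(-46749, Rational(10809902, 164865)), 18279) = Mul(Rational(-7696463983, 164865), 18279) = Rational(-46894555048419, 54955)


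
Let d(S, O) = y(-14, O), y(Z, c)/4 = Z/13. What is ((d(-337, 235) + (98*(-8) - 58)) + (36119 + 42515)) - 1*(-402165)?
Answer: 6239385/13 ≈ 4.7995e+5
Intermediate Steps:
y(Z, c) = 4*Z/13 (y(Z, c) = 4*(Z/13) = 4*Z/13)
d(S, O) = -56/13 (d(S, O) = (4/13)*(-14) = -56/13)
((d(-337, 235) + (98*(-8) - 58)) + (36119 + 42515)) - 1*(-402165) = ((-56/13 + (98*(-8) - 58)) + (36119 + 42515)) - 1*(-402165) = ((-56/13 + (-784 - 58)) + 78634) + 402165 = ((-56/13 - 842) + 78634) + 402165 = (-11002/13 + 78634) + 402165 = 1011240/13 + 402165 = 6239385/13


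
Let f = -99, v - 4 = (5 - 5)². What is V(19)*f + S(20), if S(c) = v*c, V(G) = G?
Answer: -1801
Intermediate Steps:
v = 4 (v = 4 + (5 - 5)² = 4 + 0² = 4 + 0 = 4)
S(c) = 4*c
V(19)*f + S(20) = 19*(-99) + 4*20 = -1881 + 80 = -1801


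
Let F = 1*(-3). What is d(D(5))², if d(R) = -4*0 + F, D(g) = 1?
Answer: 9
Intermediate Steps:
F = -3
d(R) = -3 (d(R) = -4*0 - 3 = 0 - 3 = -3)
d(D(5))² = (-3)² = 9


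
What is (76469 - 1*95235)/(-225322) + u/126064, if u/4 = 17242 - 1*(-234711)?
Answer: 28680991561/3550624076 ≈ 8.0777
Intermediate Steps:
u = 1007812 (u = 4*(17242 - 1*(-234711)) = 4*(17242 + 234711) = 4*251953 = 1007812)
(76469 - 1*95235)/(-225322) + u/126064 = (76469 - 1*95235)/(-225322) + 1007812/126064 = (76469 - 95235)*(-1/225322) + 1007812*(1/126064) = -18766*(-1/225322) + 251953/31516 = 9383/112661 + 251953/31516 = 28680991561/3550624076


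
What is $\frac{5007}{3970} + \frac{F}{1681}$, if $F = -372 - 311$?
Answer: $\frac{5705257}{6673570} \approx 0.8549$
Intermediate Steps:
$F = -683$ ($F = -372 - 311 = -683$)
$\frac{5007}{3970} + \frac{F}{1681} = \frac{5007}{3970} - \frac{683}{1681} = \frac{5705257}{6673570}$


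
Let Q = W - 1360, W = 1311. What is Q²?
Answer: 2401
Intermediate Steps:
Q = -49 (Q = 1311 - 1360 = -49)
Q² = (-49)² = 2401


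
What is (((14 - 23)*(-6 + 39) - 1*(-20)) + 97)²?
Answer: 32400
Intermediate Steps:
(((14 - 23)*(-6 + 39) - 1*(-20)) + 97)² = ((-9*33 + 20) + 97)² = ((-297 + 20) + 97)² = (-277 + 97)² = (-180)² = 32400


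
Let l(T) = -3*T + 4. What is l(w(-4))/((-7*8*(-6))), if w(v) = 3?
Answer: -5/336 ≈ -0.014881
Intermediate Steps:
l(T) = 4 - 3*T
l(w(-4))/((-7*8*(-6))) = (4 - 3*3)/((-7*8*(-6))) = (4 - 9)/((-56*(-6))) = -5/336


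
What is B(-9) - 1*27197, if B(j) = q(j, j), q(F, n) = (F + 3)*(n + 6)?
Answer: -27179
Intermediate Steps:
q(F, n) = (3 + F)*(6 + n)
B(j) = 18 + j**2 + 9*j (B(j) = 18 + 3*j + 6*j + j*j = 18 + 3*j + 6*j + j**2 = 18 + j**2 + 9*j)
B(-9) - 1*27197 = (18 + (-9)**2 + 9*(-9)) - 1*27197 = (18 + 81 - 81) - 27197 = 18 - 27197 = -27179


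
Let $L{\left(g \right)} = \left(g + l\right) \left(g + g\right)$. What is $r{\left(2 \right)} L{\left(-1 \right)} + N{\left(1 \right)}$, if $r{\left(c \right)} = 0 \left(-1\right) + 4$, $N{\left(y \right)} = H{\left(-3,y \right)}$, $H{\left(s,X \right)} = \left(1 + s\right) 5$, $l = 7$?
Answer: $-58$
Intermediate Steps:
$H{\left(s,X \right)} = 5 + 5 s$
$N{\left(y \right)} = -10$ ($N{\left(y \right)} = 5 + 5 \left(-3\right) = 5 - 15 = -10$)
$L{\left(g \right)} = 2 g \left(7 + g\right)$ ($L{\left(g \right)} = \left(g + 7\right) \left(g + g\right) = \left(7 + g\right) 2 g = 2 g \left(7 + g\right)$)
$r{\left(c \right)} = 4$ ($r{\left(c \right)} = 0 + 4 = 4$)
$r{\left(2 \right)} L{\left(-1 \right)} + N{\left(1 \right)} = 4 \cdot 2 \left(-1\right) \left(7 - 1\right) - 10 = 4 \cdot 2 \left(-1\right) 6 - 10 = 4 \left(-12\right) - 10 = -48 - 10 = -58$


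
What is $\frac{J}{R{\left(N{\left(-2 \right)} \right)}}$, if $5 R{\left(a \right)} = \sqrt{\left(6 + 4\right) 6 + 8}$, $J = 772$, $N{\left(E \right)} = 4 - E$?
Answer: $\frac{1930 \sqrt{17}}{17} \approx 468.09$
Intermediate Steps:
$R{\left(a \right)} = \frac{2 \sqrt{17}}{5}$ ($R{\left(a \right)} = \frac{\sqrt{\left(6 + 4\right) 6 + 8}}{5} = \frac{\sqrt{10 \cdot 6 + 8}}{5} = \frac{\sqrt{60 + 8}}{5} = \frac{\sqrt{68}}{5} = \frac{2 \sqrt{17}}{5}$)
$\frac{J}{R{\left(N{\left(-2 \right)} \right)}} = \frac{772}{\frac{2}{5} \sqrt{17}} = 772 \frac{5 \sqrt{17}}{34} = \frac{1930 \sqrt{17}}{17}$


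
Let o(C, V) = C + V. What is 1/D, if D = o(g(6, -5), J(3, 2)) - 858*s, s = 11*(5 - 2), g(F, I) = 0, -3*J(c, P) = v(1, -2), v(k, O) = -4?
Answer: -3/84938 ≈ -3.5320e-5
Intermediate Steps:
J(c, P) = 4/3 (J(c, P) = -1/3*(-4) = 4/3)
s = 33 (s = 11*3 = 33)
D = -84938/3 (D = (0 + 4/3) - 858*33 = 4/3 - 28314 = -84938/3 ≈ -28313.)
1/D = 1/(-84938/3) = -3/84938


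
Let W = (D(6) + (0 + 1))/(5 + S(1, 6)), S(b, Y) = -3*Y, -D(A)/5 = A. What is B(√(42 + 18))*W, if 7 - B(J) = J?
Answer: 203/13 - 58*√15/13 ≈ -1.6641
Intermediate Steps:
D(A) = -5*A
B(J) = 7 - J
W = 29/13 (W = (-5*6 + (0 + 1))/(5 - 3*6) = (-30 + 1)/(5 - 18) = -29/(-13) = -29*(-1/13) = 29/13 ≈ 2.2308)
B(√(42 + 18))*W = (7 - √(42 + 18))*(29/13) = (7 - √60)*(29/13) = (7 - 2*√15)*(29/13) = 203/13 - 58*√15/13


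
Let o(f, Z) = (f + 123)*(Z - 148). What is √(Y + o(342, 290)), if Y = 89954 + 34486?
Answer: √190470 ≈ 436.43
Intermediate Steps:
o(f, Z) = (-148 + Z)*(123 + f) (o(f, Z) = (123 + f)*(-148 + Z) = (-148 + Z)*(123 + f))
Y = 124440
√(Y + o(342, 290)) = √(124440 + (-18204 - 148*342 + 123*290 + 290*342)) = √(124440 + (-18204 - 50616 + 35670 + 99180)) = √(124440 + 66030) = √190470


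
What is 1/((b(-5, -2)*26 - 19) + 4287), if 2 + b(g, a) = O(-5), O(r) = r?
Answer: 1/4086 ≈ 0.00024474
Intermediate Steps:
b(g, a) = -7 (b(g, a) = -2 - 5 = -7)
1/((b(-5, -2)*26 - 19) + 4287) = 1/((-7*26 - 19) + 4287) = 1/((-182 - 19) + 4287) = 1/(-201 + 4287) = 1/4086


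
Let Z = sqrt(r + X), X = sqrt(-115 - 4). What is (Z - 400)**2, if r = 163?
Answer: (400 - sqrt(163 + I*sqrt(119)))**2 ≈ 1.4994e+5 - 330.7*I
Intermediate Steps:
X = I*sqrt(119) (X = sqrt(-119) = I*sqrt(119) ≈ 10.909*I)
Z = sqrt(163 + I*sqrt(119)) ≈ 12.774 + 0.42698*I
(Z - 400)**2 = (sqrt(163 + I*sqrt(119)) - 400)**2 = (-400 + sqrt(163 + I*sqrt(119)))**2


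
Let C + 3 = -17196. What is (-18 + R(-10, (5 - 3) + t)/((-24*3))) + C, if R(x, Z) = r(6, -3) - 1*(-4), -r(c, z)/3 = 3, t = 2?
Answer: -1239619/72 ≈ -17217.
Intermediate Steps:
r(c, z) = -9 (r(c, z) = -3*3 = -9)
R(x, Z) = -5 (R(x, Z) = -9 - 1*(-4) = -9 + 4 = -5)
C = -17199 (C = -3 - 17196 = -17199)
(-18 + R(-10, (5 - 3) + t)/((-24*3))) + C = (-18 - 5/((-24*3))) - 17199 = (-18 - 5/(-72)) - 17199 = (-18 - 5*(-1/72)) - 17199 = (-18 + 5/72) - 17199 = -1291/72 - 17199 = -1239619/72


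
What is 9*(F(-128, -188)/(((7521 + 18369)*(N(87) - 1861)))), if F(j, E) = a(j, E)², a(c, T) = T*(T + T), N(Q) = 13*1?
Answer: -312299584/332255 ≈ -939.94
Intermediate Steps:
N(Q) = 13
a(c, T) = 2*T² (a(c, T) = T*(2*T) = 2*T²)
F(j, E) = 4*E⁴ (F(j, E) = (2*E²)² = 4*E⁴)
9*(F(-128, -188)/(((7521 + 18369)*(N(87) - 1861)))) = 9*((4*(-188)⁴)/(((7521 + 18369)*(13 - 1861)))) = 9*((4*1249198336)/((25890*(-1848)))) = 9*(4996793344/(-47844720)) = 9*(4996793344*(-1/47844720)) = 9*(-312299584/2990295) = -312299584/332255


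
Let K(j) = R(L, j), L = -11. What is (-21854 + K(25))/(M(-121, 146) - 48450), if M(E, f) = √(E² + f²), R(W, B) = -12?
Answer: 1059407700/2347366543 + 21866*√35957/2347366543 ≈ 0.45308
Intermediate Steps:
K(j) = -12
(-21854 + K(25))/(M(-121, 146) - 48450) = (-21854 - 12)/(√((-121)² + 146²) - 48450) = -21866/(√(14641 + 21316) - 48450) = -21866/(√35957 - 48450) = -21866/(-48450 + √35957)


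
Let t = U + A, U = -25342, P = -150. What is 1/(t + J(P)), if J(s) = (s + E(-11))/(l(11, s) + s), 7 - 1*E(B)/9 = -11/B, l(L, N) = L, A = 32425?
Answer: 139/984633 ≈ 0.00014117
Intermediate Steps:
E(B) = 63 + 99/B (E(B) = 63 - (-99)/B = 63 + 99/B)
t = 7083 (t = -25342 + 32425 = 7083)
J(s) = (54 + s)/(11 + s) (J(s) = (s + (63 + 99/(-11)))/(11 + s) = (s + (63 + 99*(-1/11)))/(11 + s) = (s + (63 - 9))/(11 + s) = (s + 54)/(11 + s) = (54 + s)/(11 + s))
1/(t + J(P)) = 1/(7083 + (54 - 150)/(11 - 150)) = 1/(7083 - 96/(-139)) = 1/(7083 - 1/139*(-96)) = 1/(7083 + 96/139) = 1/(984633/139) = 139/984633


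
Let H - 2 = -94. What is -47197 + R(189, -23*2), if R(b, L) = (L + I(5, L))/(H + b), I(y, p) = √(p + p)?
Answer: -4578155/97 + 2*I*√23/97 ≈ -47198.0 + 0.098883*I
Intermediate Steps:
H = -92 (H = 2 - 94 = -92)
I(y, p) = √2*√p (I(y, p) = √(2*p) = √2*√p)
R(b, L) = (L + √2*√L)/(-92 + b)
-47197 + R(189, -23*2) = -47197 + (-23*2 + √2*√(-23*2))/(-92 + 189) = -47197 + (-46 + √2*√(-46))/97 = -47197 + (-46 + √2*(I*√46))/97 = -47197 + (-46 + 2*I*√23)/97 = -47197 + (-46/97 + 2*I*√23/97) = -4578155/97 + 2*I*√23/97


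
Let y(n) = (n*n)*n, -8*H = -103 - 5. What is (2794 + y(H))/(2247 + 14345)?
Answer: 42035/132736 ≈ 0.31668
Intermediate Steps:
H = 27/2 (H = -(-103 - 5)/8 = -⅛*(-108) = 27/2 ≈ 13.500)
y(n) = n³ (y(n) = n²*n = n³)
(2794 + y(H))/(2247 + 14345) = (2794 + (27/2)³)/(2247 + 14345) = (2794 + 19683/8)/16592 = (42035/8)*(1/16592) = 42035/132736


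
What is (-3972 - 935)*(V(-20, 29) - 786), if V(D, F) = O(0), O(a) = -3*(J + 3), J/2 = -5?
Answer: 3753855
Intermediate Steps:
J = -10 (J = 2*(-5) = -10)
O(a) = 21 (O(a) = -3*(-10 + 3) = -3*(-7) = 21)
V(D, F) = 21
(-3972 - 935)*(V(-20, 29) - 786) = (-3972 - 935)*(21 - 786) = -4907*(-765) = 3753855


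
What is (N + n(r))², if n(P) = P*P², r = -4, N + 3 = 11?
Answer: 3136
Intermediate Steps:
N = 8 (N = -3 + 11 = 8)
n(P) = P³
(N + n(r))² = (8 + (-4)³)² = (8 - 64)² = (-56)² = 3136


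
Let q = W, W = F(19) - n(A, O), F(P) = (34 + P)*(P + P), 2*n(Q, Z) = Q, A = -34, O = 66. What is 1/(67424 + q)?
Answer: 1/69455 ≈ 1.4398e-5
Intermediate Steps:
n(Q, Z) = Q/2
F(P) = 2*P*(34 + P) (F(P) = (34 + P)*(2*P) = 2*P*(34 + P))
W = 2031 (W = 2*19*(34 + 19) - (-34)/2 = 2*19*53 - 1*(-17) = 2014 + 17 = 2031)
q = 2031
1/(67424 + q) = 1/(67424 + 2031) = 1/69455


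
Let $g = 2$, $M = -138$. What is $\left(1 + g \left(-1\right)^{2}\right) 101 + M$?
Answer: $165$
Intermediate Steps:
$\left(1 + g \left(-1\right)^{2}\right) 101 + M = \left(1 + 2 \left(-1\right)^{2}\right) 101 - 138 = \left(1 + 2 \cdot 1\right) 101 - 138 = \left(1 + 2\right) 101 - 138 = 3 \cdot 101 - 138 = 303 - 138 = 165$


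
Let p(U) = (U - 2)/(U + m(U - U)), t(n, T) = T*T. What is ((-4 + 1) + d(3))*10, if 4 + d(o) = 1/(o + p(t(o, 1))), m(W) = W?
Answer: -65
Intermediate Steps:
t(n, T) = T²
p(U) = (-2 + U)/U (p(U) = (U - 2)/(U + (U - U)) = (-2 + U)/(U + 0) = (-2 + U)/U)
d(o) = -4 + 1/(-1 + o) (d(o) = -4 + 1/(o + (-2 + 1²)/(1²)) = -4 + 1/(o + (-2 + 1)/1) = -4 + 1/(o + 1*(-1)) = -4 + 1/(o - 1) = -4 + 1/(-1 + o))
((-4 + 1) + d(3))*10 = ((-4 + 1) + (5 - 4*3)/(-1 + 3))*10 = (-3 + (5 - 12)/2)*10 = (-3 + (½)*(-7))*10 = (-3 - 7/2)*10 = -13/2*10 = -65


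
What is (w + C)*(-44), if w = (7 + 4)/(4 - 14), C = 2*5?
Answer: -1958/5 ≈ -391.60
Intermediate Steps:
C = 10
w = -11/10 (w = 11/(-10) = 11*(-⅒) = -11/10 ≈ -1.1000)
(w + C)*(-44) = (-11/10 + 10)*(-44) = (89/10)*(-44) = -1958/5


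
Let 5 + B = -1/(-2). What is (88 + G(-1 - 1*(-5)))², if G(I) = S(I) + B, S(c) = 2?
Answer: 29241/4 ≈ 7310.3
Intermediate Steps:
B = -9/2 (B = -5 - 1/(-2) = -5 - 1*(-½) = -5 + ½ = -9/2 ≈ -4.5000)
G(I) = -5/2 (G(I) = 2 - 9/2 = -5/2)
(88 + G(-1 - 1*(-5)))² = (88 - 5/2)² = (171/2)² = 29241/4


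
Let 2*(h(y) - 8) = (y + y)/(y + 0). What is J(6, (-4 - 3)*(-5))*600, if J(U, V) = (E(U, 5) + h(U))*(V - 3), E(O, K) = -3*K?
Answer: -115200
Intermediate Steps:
h(y) = 9 (h(y) = 8 + ((y + y)/(y + 0))/2 = 8 + ((2*y)/y)/2 = 8 + (½)*2 = 8 + 1 = 9)
J(U, V) = 18 - 6*V (J(U, V) = (-3*5 + 9)*(V - 3) = (-15 + 9)*(-3 + V) = -6*(-3 + V) = 18 - 6*V)
J(6, (-4 - 3)*(-5))*600 = (18 - 6*(-4 - 3)*(-5))*600 = (18 - (-42)*(-5))*600 = (18 - 6*35)*600 = (18 - 210)*600 = -192*600 = -115200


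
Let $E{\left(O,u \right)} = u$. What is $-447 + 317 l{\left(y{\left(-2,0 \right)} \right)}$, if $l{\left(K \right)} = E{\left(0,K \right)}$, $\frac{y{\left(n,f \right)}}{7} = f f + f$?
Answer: $-447$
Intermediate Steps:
$y{\left(n,f \right)} = 7 f + 7 f^{2}$ ($y{\left(n,f \right)} = 7 \left(f f + f\right) = 7 \left(f^{2} + f\right) = 7 \left(f + f^{2}\right) = 7 f + 7 f^{2}$)
$l{\left(K \right)} = K$
$-447 + 317 l{\left(y{\left(-2,0 \right)} \right)} = -447 + 317 \cdot 7 \cdot 0 \left(1 + 0\right) = -447 + 317 \cdot 7 \cdot 0 \cdot 1 = -447 + 317 \cdot 0 = -447 + 0 = -447$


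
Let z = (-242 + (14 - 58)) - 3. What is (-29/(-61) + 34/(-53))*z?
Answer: 155193/3233 ≈ 48.003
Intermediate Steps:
z = -289 (z = (-242 - 44) - 3 = -286 - 3 = -289)
(-29/(-61) + 34/(-53))*z = (-29/(-61) + 34/(-53))*(-289) = (-29*(-1/61) + 34*(-1/53))*(-289) = (29/61 - 34/53)*(-289) = -537/3233*(-289) = 155193/3233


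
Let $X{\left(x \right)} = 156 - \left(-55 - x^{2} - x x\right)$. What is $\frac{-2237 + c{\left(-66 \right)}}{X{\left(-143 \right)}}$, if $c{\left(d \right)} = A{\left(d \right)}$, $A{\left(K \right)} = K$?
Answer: $- \frac{2303}{41109} \approx -0.056022$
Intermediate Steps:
$c{\left(d \right)} = d$
$X{\left(x \right)} = 211 + 2 x^{2}$ ($X{\left(x \right)} = 156 + \left(\left(x^{2} + x^{2}\right) + 55\right) = 156 + \left(2 x^{2} + 55\right) = 156 + \left(55 + 2 x^{2}\right) = 211 + 2 x^{2}$)
$\frac{-2237 + c{\left(-66 \right)}}{X{\left(-143 \right)}} = \frac{-2237 - 66}{211 + 2 \left(-143\right)^{2}} = - \frac{2303}{211 + 2 \cdot 20449} = - \frac{2303}{211 + 40898} = - \frac{2303}{41109}$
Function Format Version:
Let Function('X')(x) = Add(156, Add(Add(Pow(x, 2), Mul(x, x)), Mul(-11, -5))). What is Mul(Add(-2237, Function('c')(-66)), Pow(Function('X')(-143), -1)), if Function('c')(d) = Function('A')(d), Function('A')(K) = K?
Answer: Rational(-2303, 41109) ≈ -0.056022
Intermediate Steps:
Function('c')(d) = d
Function('X')(x) = Add(211, Mul(2, Pow(x, 2))) (Function('X')(x) = Add(156, Add(Add(Pow(x, 2), Pow(x, 2)), 55)) = Add(156, Add(Mul(2, Pow(x, 2)), 55)) = Add(156, Add(55, Mul(2, Pow(x, 2)))) = Add(211, Mul(2, Pow(x, 2))))
Mul(Add(-2237, Function('c')(-66)), Pow(Function('X')(-143), -1)) = Mul(Add(-2237, -66), Pow(Add(211, Mul(2, Pow(-143, 2))), -1)) = Mul(-2303, Pow(Add(211, Mul(2, 20449)), -1)) = Mul(-2303, Pow(Add(211, 40898), -1)) = Mul(-2303, Pow(41109, -1)) = Mul(-2303, Rational(1, 41109)) = Rational(-2303, 41109)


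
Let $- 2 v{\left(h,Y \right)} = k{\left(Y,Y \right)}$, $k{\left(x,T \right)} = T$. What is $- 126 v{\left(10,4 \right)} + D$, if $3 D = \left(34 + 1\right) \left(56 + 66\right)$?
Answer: $\frac{5026}{3} \approx 1675.3$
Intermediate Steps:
$v{\left(h,Y \right)} = - \frac{Y}{2}$
$D = \frac{4270}{3}$ ($D = \frac{\left(34 + 1\right) \left(56 + 66\right)}{3} = \frac{35 \cdot 122}{3} = \frac{1}{3} \cdot 4270 = \frac{4270}{3} \approx 1423.3$)
$- 126 v{\left(10,4 \right)} + D = - 126 \left(\left(- \frac{1}{2}\right) 4\right) + \frac{4270}{3} = \left(-126\right) \left(-2\right) + \frac{4270}{3} = 252 + \frac{4270}{3} = \frac{5026}{3}$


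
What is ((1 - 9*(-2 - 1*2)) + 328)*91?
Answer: 33215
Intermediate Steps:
((1 - 9*(-2 - 1*2)) + 328)*91 = ((1 - 9*(-2 - 2)) + 328)*91 = ((1 - 9*(-4)) + 328)*91 = ((1 + 36) + 328)*91 = (37 + 328)*91 = 365*91 = 33215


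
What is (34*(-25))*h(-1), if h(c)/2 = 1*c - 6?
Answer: 11900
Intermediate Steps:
h(c) = -12 + 2*c (h(c) = 2*(1*c - 6) = 2*(c - 6) = 2*(-6 + c) = -12 + 2*c)
(34*(-25))*h(-1) = (34*(-25))*(-12 + 2*(-1)) = -850*(-12 - 2) = -850*(-14) = 11900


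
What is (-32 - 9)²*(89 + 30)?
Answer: 200039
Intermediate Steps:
(-32 - 9)²*(89 + 30) = (-41)²*119 = 1681*119 = 200039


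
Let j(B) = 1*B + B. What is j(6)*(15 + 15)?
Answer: 360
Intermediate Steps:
j(B) = 2*B (j(B) = B + B = 2*B)
j(6)*(15 + 15) = (2*6)*(15 + 15) = 12*30 = 360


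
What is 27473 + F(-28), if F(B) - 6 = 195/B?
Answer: 769217/28 ≈ 27472.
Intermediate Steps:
F(B) = 6 + 195/B
27473 + F(-28) = 27473 + (6 + 195/(-28)) = 27473 + (6 + 195*(-1/28)) = 27473 + (6 - 195/28) = 27473 - 27/28 = 769217/28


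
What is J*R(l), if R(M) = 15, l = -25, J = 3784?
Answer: 56760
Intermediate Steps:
J*R(l) = 3784*15 = 56760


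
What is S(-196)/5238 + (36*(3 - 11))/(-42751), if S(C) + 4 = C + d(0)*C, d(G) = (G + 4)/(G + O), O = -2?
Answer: 1619456/37321623 ≈ 0.043392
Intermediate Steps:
d(G) = (4 + G)/(-2 + G) (d(G) = (G + 4)/(G - 2) = (4 + G)/(-2 + G))
S(C) = -4 - C (S(C) = -4 + (C + ((4 + 0)/(-2 + 0))*C) = -4 + (C + (4/(-2))*C) = -4 + (C + (-1/2*4)*C) = -4 + (C - 2*C) = -4 - C)
S(-196)/5238 + (36*(3 - 11))/(-42751) = (-4 - 1*(-196))/5238 + (36*(3 - 11))/(-42751) = (-4 + 196)*(1/5238) + (36*(-8))*(-1/42751) = 192*(1/5238) - 288*(-1/42751) = 32/873 + 288/42751 = 1619456/37321623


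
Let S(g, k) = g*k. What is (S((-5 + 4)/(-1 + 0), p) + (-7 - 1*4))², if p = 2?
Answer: 81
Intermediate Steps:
(S((-5 + 4)/(-1 + 0), p) + (-7 - 1*4))² = (((-5 + 4)/(-1 + 0))*2 + (-7 - 1*4))² = (-1/(-1)*2 + (-7 - 4))² = (-1*(-1)*2 - 11)² = (1*2 - 11)² = (2 - 11)² = (-9)² = 81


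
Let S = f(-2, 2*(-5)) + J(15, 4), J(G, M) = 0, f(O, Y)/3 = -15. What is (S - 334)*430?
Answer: -162970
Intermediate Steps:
f(O, Y) = -45 (f(O, Y) = 3*(-15) = -45)
S = -45 (S = -45 + 0 = -45)
(S - 334)*430 = (-45 - 334)*430 = -379*430 = -162970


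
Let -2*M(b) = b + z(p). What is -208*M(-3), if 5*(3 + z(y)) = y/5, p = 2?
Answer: -15392/25 ≈ -615.68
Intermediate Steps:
z(y) = -3 + y/25 (z(y) = -3 + (y/5)/5 = -3 + y/25)
M(b) = 73/50 - b/2 (M(b) = -(b + (-3 + (1/25)*2))/2 = -(b + (-3 + 2/25))/2 = -(b - 73/25)/2 = -(-73/25 + b)/2 = 73/50 - b/2)
-208*M(-3) = -208*(73/50 - 1/2*(-3)) = -208*(73/50 + 3/2) = -208*74/25 = -1*15392/25 = -15392/25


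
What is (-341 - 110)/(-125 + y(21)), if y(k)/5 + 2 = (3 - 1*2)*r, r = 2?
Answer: 451/125 ≈ 3.6080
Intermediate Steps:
y(k) = 0 (y(k) = -10 + 5*((3 - 1*2)*2) = -10 + 5*((3 - 2)*2) = -10 + 5*(1*2) = -10 + 5*2 = -10 + 10 = 0)
(-341 - 110)/(-125 + y(21)) = (-341 - 110)/(-125 + 0) = -451/(-125) = -451*(-1/125) = 451/125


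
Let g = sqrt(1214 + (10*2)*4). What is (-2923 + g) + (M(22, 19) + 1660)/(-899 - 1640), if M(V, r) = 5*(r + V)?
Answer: -7423362/2539 + sqrt(1294) ≈ -2887.8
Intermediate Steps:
M(V, r) = 5*V + 5*r (M(V, r) = 5*(V + r) = 5*V + 5*r)
g = sqrt(1294) (g = sqrt(1214 + 20*4) = sqrt(1214 + 80) = sqrt(1294) ≈ 35.972)
(-2923 + g) + (M(22, 19) + 1660)/(-899 - 1640) = (-2923 + sqrt(1294)) + ((5*22 + 5*19) + 1660)/(-899 - 1640) = (-2923 + sqrt(1294)) + ((110 + 95) + 1660)/(-2539) = (-2923 + sqrt(1294)) + (205 + 1660)*(-1/2539) = (-2923 + sqrt(1294)) + 1865*(-1/2539) = (-2923 + sqrt(1294)) - 1865/2539 = -7423362/2539 + sqrt(1294)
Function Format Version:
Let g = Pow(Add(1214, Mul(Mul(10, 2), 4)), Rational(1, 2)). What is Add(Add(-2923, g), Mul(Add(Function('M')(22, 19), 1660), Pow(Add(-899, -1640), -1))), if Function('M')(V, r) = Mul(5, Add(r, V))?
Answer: Add(Rational(-7423362, 2539), Pow(1294, Rational(1, 2))) ≈ -2887.8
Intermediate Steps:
Function('M')(V, r) = Add(Mul(5, V), Mul(5, r)) (Function('M')(V, r) = Mul(5, Add(V, r)) = Add(Mul(5, V), Mul(5, r)))
g = Pow(1294, Rational(1, 2)) (g = Pow(Add(1214, Mul(20, 4)), Rational(1, 2)) = Pow(Add(1214, 80), Rational(1, 2)) = Pow(1294, Rational(1, 2)) ≈ 35.972)
Add(Add(-2923, g), Mul(Add(Function('M')(22, 19), 1660), Pow(Add(-899, -1640), -1))) = Add(Add(-2923, Pow(1294, Rational(1, 2))), Mul(Add(Add(Mul(5, 22), Mul(5, 19)), 1660), Pow(Add(-899, -1640), -1))) = Add(Add(-2923, Pow(1294, Rational(1, 2))), Mul(Add(Add(110, 95), 1660), Pow(-2539, -1))) = Add(Add(-2923, Pow(1294, Rational(1, 2))), Mul(Add(205, 1660), Rational(-1, 2539))) = Add(Add(-2923, Pow(1294, Rational(1, 2))), Mul(1865, Rational(-1, 2539))) = Add(Add(-2923, Pow(1294, Rational(1, 2))), Rational(-1865, 2539)) = Add(Rational(-7423362, 2539), Pow(1294, Rational(1, 2)))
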